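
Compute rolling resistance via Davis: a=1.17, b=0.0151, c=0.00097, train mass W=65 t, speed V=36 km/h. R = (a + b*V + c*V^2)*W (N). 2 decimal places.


b*V = 0.0151 * 36 = 0.5436
c*V^2 = 0.00097 * 1296 = 1.25712
R_per_t = 1.17 + 0.5436 + 1.25712 = 2.97072 N/t
R_total = 2.97072 * 65 = 193.10 N

193.10


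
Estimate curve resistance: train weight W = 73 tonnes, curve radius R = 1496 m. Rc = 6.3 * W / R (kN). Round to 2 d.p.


Rc = 6.3 * W / R
Rc = 6.3 * 73 / 1496
Rc = 459.9 / 1496
Rc = 0.31 kN

0.31


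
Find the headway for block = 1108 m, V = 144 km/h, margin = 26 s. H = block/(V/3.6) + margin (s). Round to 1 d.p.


V = 144 / 3.6 = 40.0 m/s
Block traversal time = 1108 / 40.0 = 27.7 s
Headway = 27.7 + 26
Headway = 53.7 s

53.7


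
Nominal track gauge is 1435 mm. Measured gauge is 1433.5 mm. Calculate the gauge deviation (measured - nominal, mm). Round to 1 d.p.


Deviation = measured - nominal
Deviation = 1433.5 - 1435
Deviation = -1.5 mm

-1.5


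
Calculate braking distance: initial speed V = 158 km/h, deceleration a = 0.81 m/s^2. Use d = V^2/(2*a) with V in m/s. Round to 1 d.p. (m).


Convert speed: V = 158 / 3.6 = 43.8889 m/s
V^2 = 1926.2346
d = 1926.2346 / (2 * 0.81)
d = 1926.2346 / 1.62
d = 1189.0 m

1189.0


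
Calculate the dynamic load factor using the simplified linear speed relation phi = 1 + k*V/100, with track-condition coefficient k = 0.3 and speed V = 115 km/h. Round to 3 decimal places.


phi = 1 + k * V / 100
phi = 1 + 0.3 * 115 / 100
phi = 1 + 0.345
phi = 1.345

1.345


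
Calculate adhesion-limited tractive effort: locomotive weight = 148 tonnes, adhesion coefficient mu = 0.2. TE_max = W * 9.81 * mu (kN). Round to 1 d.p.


TE_max = W * g * mu
TE_max = 148 * 9.81 * 0.2
TE_max = 1451.88 * 0.2
TE_max = 290.4 kN

290.4


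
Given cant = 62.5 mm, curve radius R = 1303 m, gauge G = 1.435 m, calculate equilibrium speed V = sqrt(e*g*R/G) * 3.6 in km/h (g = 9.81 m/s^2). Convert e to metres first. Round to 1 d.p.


Convert cant: e = 62.5 mm = 0.0625 m
V_ms = sqrt(0.0625 * 9.81 * 1303 / 1.435)
V_ms = sqrt(556.726045) = 23.595 m/s
V = 23.595 * 3.6 = 84.9 km/h

84.9


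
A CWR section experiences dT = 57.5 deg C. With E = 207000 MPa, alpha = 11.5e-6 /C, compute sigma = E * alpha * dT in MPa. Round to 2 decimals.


sigma = E * alpha * dT
sigma = 207000 * 11.5e-6 * 57.5
sigma = 2.3805 * 57.5
sigma = 136.88 MPa

136.88


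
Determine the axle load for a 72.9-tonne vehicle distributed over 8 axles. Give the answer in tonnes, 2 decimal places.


Load per axle = total weight / number of axles
Load = 72.9 / 8
Load = 9.11 tonnes

9.11


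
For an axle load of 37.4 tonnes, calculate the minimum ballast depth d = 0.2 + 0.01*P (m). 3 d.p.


d = 0.2 + 0.01 * 37.4
d = 0.2 + 0.374
d = 0.574 m

0.574


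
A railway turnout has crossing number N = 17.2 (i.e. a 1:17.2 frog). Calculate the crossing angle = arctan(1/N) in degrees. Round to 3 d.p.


1/N = 1/17.2 = 0.05814
angle = arctan(0.05814) = 0.058074 rad
angle = 0.058074 * 180/pi = 3.327 degrees

3.327


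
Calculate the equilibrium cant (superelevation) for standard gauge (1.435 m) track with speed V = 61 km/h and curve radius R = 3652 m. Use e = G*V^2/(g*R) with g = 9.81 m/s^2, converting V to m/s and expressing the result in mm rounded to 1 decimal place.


Convert speed: V = 61 / 3.6 = 16.9444 m/s
Apply formula: e = 1.435 * 16.9444^2 / (9.81 * 3652)
e = 1.435 * 287.1142 / 35826.12
e = 0.0115 m = 11.5 mm

11.5


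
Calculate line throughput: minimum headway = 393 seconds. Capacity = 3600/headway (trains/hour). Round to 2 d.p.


Capacity = 3600 / headway
Capacity = 3600 / 393
Capacity = 9.16 trains/hour

9.16


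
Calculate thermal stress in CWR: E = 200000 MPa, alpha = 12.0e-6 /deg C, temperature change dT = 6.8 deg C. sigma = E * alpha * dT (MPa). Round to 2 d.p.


sigma = E * alpha * dT
sigma = 200000 * 12.0e-6 * 6.8
sigma = 2.4 * 6.8
sigma = 16.32 MPa

16.32


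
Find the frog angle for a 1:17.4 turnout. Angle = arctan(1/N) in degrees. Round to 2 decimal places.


1/N = 1/17.4 = 0.057471
angle = arctan(0.057471) = 0.057408 rad
angle = 0.057408 * 180/pi = 3.29 degrees

3.29


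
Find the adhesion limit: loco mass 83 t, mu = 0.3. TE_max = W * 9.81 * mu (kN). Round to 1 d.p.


TE_max = W * g * mu
TE_max = 83 * 9.81 * 0.3
TE_max = 814.23 * 0.3
TE_max = 244.3 kN

244.3


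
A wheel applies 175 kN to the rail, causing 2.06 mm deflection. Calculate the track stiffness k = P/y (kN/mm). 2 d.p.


Track stiffness k = P / y
k = 175 / 2.06
k = 84.95 kN/mm

84.95


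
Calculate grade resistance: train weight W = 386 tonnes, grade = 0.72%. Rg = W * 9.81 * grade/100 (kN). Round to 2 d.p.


Rg = W * 9.81 * grade / 100
Rg = 386 * 9.81 * 0.72 / 100
Rg = 3786.66 * 0.0072
Rg = 27.26 kN

27.26


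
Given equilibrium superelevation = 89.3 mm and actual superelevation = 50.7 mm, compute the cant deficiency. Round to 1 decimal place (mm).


Cant deficiency = equilibrium cant - actual cant
CD = 89.3 - 50.7
CD = 38.6 mm

38.6


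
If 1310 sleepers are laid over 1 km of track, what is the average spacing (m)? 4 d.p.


Spacing = 1000 m / number of sleepers
Spacing = 1000 / 1310
Spacing = 0.7634 m

0.7634


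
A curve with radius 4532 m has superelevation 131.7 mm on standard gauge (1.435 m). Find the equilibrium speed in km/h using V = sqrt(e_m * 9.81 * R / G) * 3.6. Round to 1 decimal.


Convert cant: e = 131.7 mm = 0.1317 m
V_ms = sqrt(0.1317 * 9.81 * 4532 / 1.435)
V_ms = sqrt(4080.306456) = 63.8773 m/s
V = 63.8773 * 3.6 = 230.0 km/h

230.0


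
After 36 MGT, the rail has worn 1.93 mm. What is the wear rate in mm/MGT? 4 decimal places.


Wear rate = total wear / cumulative tonnage
Rate = 1.93 / 36
Rate = 0.0536 mm/MGT

0.0536


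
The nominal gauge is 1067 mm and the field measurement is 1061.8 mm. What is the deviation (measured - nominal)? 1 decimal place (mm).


Deviation = measured - nominal
Deviation = 1061.8 - 1067
Deviation = -5.2 mm

-5.2


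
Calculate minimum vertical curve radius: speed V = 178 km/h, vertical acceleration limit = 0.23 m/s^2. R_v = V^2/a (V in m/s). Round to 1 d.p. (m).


Convert speed: V = 178 / 3.6 = 49.4444 m/s
V^2 = 2444.7531 m^2/s^2
R_v = 2444.7531 / 0.23
R_v = 10629.4 m

10629.4


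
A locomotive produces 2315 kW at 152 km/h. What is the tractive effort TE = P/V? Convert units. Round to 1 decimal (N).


Convert: P = 2315 kW = 2315000 W
V = 152 / 3.6 = 42.2222 m/s
TE = 2315000 / 42.2222
TE = 54828.9 N

54828.9


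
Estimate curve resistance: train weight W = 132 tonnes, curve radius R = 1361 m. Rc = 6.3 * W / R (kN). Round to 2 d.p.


Rc = 6.3 * W / R
Rc = 6.3 * 132 / 1361
Rc = 831.6 / 1361
Rc = 0.61 kN

0.61


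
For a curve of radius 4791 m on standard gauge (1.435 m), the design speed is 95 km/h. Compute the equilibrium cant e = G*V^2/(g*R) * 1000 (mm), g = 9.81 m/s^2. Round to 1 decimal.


Convert speed: V = 95 / 3.6 = 26.3889 m/s
Apply formula: e = 1.435 * 26.3889^2 / (9.81 * 4791)
e = 1.435 * 696.3735 / 46999.71
e = 0.021262 m = 21.3 mm

21.3


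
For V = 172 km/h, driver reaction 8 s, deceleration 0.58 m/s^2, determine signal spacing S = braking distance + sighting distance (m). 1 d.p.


V = 172 / 3.6 = 47.7778 m/s
Braking distance = 47.7778^2 / (2*0.58) = 1967.8587 m
Sighting distance = 47.7778 * 8 = 382.2222 m
S = 1967.8587 + 382.2222 = 2350.1 m

2350.1


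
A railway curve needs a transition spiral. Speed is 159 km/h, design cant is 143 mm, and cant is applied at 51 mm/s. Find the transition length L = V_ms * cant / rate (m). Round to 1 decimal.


Convert speed: V = 159 / 3.6 = 44.1667 m/s
L = 44.1667 * 143 / 51
L = 6315.8333 / 51
L = 123.8 m

123.8


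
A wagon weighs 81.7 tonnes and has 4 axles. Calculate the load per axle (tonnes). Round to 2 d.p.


Load per axle = total weight / number of axles
Load = 81.7 / 4
Load = 20.43 tonnes

20.43


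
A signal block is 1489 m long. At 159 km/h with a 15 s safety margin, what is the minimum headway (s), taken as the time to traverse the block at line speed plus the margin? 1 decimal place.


V = 159 / 3.6 = 44.1667 m/s
Block traversal time = 1489 / 44.1667 = 33.7132 s
Headway = 33.7132 + 15
Headway = 48.7 s

48.7


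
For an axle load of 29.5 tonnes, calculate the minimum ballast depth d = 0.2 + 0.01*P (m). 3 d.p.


d = 0.2 + 0.01 * 29.5
d = 0.2 + 0.295
d = 0.495 m

0.495


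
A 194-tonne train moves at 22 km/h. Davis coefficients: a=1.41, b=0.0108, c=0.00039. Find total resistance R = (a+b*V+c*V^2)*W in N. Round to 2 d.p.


b*V = 0.0108 * 22 = 0.2376
c*V^2 = 0.00039 * 484 = 0.18876
R_per_t = 1.41 + 0.2376 + 0.18876 = 1.83636 N/t
R_total = 1.83636 * 194 = 356.25 N

356.25


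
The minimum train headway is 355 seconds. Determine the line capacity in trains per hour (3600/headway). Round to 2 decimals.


Capacity = 3600 / headway
Capacity = 3600 / 355
Capacity = 10.14 trains/hour

10.14


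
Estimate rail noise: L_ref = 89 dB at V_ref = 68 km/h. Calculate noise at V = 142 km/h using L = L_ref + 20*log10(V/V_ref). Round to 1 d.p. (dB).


V/V_ref = 142 / 68 = 2.088235
log10(2.088235) = 0.319779
20 * 0.319779 = 6.3956
L = 89 + 6.3956 = 95.4 dB

95.4


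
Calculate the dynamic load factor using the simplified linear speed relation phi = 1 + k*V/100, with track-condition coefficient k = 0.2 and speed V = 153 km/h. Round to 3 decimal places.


phi = 1 + k * V / 100
phi = 1 + 0.2 * 153 / 100
phi = 1 + 0.306
phi = 1.306

1.306


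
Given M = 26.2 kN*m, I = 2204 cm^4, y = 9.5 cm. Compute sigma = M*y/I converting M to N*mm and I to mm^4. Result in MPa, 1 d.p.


Convert units:
M = 26.2 kN*m = 26200000 N*mm
y = 9.5 cm = 95 mm
I = 2204 cm^4 = 22040000 mm^4
sigma = 26200000 * 95 / 22040000
sigma = 112.9 MPa

112.9


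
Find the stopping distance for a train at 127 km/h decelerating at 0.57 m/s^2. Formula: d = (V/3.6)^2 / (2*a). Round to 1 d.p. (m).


Convert speed: V = 127 / 3.6 = 35.2778 m/s
V^2 = 1244.5216
d = 1244.5216 / (2 * 0.57)
d = 1244.5216 / 1.14
d = 1091.7 m

1091.7


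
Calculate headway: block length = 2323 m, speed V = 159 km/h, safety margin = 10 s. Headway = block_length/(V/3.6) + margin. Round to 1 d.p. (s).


V = 159 / 3.6 = 44.1667 m/s
Block traversal time = 2323 / 44.1667 = 52.5962 s
Headway = 52.5962 + 10
Headway = 62.6 s

62.6


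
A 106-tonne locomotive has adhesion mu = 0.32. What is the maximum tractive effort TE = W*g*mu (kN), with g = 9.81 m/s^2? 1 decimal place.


TE_max = W * g * mu
TE_max = 106 * 9.81 * 0.32
TE_max = 1039.86 * 0.32
TE_max = 332.8 kN

332.8


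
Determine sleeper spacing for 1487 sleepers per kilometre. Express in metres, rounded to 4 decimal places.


Spacing = 1000 m / number of sleepers
Spacing = 1000 / 1487
Spacing = 0.6725 m

0.6725


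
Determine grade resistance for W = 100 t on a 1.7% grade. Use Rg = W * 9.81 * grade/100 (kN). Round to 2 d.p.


Rg = W * 9.81 * grade / 100
Rg = 100 * 9.81 * 1.7 / 100
Rg = 981.0 * 0.017
Rg = 16.68 kN

16.68


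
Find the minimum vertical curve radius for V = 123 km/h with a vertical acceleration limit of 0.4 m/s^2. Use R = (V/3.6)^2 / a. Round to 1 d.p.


Convert speed: V = 123 / 3.6 = 34.1667 m/s
V^2 = 1167.3611 m^2/s^2
R_v = 1167.3611 / 0.4
R_v = 2918.4 m

2918.4


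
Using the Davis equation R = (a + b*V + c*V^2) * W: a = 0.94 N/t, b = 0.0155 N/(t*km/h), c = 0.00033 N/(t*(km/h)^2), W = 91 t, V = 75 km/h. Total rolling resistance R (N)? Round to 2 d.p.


b*V = 0.0155 * 75 = 1.1625
c*V^2 = 0.00033 * 5625 = 1.85625
R_per_t = 0.94 + 1.1625 + 1.85625 = 3.95875 N/t
R_total = 3.95875 * 91 = 360.25 N

360.25


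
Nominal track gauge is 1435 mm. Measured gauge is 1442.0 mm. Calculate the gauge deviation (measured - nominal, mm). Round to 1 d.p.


Deviation = measured - nominal
Deviation = 1442.0 - 1435
Deviation = 7.0 mm

7.0


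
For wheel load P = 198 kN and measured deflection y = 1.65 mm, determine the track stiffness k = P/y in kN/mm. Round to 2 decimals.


Track stiffness k = P / y
k = 198 / 1.65
k = 120.00 kN/mm

120.00


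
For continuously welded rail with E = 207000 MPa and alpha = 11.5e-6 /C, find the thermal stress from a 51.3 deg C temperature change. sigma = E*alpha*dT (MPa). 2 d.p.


sigma = E * alpha * dT
sigma = 207000 * 11.5e-6 * 51.3
sigma = 2.3805 * 51.3
sigma = 122.12 MPa

122.12


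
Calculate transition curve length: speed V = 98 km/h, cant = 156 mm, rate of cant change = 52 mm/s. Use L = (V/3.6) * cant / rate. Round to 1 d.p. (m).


Convert speed: V = 98 / 3.6 = 27.2222 m/s
L = 27.2222 * 156 / 52
L = 4246.6667 / 52
L = 81.7 m

81.7


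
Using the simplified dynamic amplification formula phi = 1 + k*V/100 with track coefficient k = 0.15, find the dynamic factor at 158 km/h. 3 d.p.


phi = 1 + k * V / 100
phi = 1 + 0.15 * 158 / 100
phi = 1 + 0.237
phi = 1.237

1.237


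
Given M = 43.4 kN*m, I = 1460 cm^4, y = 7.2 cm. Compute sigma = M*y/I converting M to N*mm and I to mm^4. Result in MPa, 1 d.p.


Convert units:
M = 43.4 kN*m = 43400000 N*mm
y = 7.2 cm = 72 mm
I = 1460 cm^4 = 14600000 mm^4
sigma = 43400000 * 72 / 14600000
sigma = 214.0 MPa

214.0


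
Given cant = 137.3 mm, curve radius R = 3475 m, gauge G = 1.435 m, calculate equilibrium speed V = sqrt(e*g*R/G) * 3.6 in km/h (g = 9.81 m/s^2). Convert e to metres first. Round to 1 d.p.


Convert cant: e = 137.3 mm = 0.1373 m
V_ms = sqrt(0.1373 * 9.81 * 3475 / 1.435)
V_ms = sqrt(3261.688275) = 57.1112 m/s
V = 57.1112 * 3.6 = 205.6 km/h

205.6


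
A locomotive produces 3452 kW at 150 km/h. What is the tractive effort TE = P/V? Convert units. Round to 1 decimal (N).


Convert: P = 3452 kW = 3452000 W
V = 150 / 3.6 = 41.6667 m/s
TE = 3452000 / 41.6667
TE = 82848.0 N

82848.0


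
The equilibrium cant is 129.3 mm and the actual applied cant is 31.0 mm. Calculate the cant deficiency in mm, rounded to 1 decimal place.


Cant deficiency = equilibrium cant - actual cant
CD = 129.3 - 31.0
CD = 98.3 mm

98.3


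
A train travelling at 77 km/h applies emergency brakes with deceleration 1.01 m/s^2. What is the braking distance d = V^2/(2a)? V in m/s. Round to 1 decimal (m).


Convert speed: V = 77 / 3.6 = 21.3889 m/s
V^2 = 457.4846
d = 457.4846 / (2 * 1.01)
d = 457.4846 / 2.02
d = 226.5 m

226.5


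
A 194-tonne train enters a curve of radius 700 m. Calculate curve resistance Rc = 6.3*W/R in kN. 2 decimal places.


Rc = 6.3 * W / R
Rc = 6.3 * 194 / 700
Rc = 1222.2 / 700
Rc = 1.75 kN

1.75


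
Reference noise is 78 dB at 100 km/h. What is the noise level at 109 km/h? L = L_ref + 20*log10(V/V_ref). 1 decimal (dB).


V/V_ref = 109 / 100 = 1.09
log10(1.09) = 0.037426
20 * 0.037426 = 0.7485
L = 78 + 0.7485 = 78.7 dB

78.7


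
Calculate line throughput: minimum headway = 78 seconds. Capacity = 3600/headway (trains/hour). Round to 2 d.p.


Capacity = 3600 / headway
Capacity = 3600 / 78
Capacity = 46.15 trains/hour

46.15


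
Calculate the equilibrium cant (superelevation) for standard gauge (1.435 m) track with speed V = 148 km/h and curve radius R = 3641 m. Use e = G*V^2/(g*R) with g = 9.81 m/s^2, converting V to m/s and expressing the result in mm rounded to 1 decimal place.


Convert speed: V = 148 / 3.6 = 41.1111 m/s
Apply formula: e = 1.435 * 41.1111^2 / (9.81 * 3641)
e = 1.435 * 1690.1235 / 35718.21
e = 0.067902 m = 67.9 mm

67.9


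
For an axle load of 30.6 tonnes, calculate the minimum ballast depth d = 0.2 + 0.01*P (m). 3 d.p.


d = 0.2 + 0.01 * 30.6
d = 0.2 + 0.306
d = 0.506 m

0.506


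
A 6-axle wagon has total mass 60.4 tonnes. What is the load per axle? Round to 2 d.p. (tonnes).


Load per axle = total weight / number of axles
Load = 60.4 / 6
Load = 10.07 tonnes

10.07


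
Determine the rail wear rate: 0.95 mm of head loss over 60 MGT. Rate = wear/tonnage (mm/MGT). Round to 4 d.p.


Wear rate = total wear / cumulative tonnage
Rate = 0.95 / 60
Rate = 0.0158 mm/MGT

0.0158


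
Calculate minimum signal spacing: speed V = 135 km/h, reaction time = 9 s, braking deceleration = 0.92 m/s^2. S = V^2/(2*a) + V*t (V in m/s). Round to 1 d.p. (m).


V = 135 / 3.6 = 37.5 m/s
Braking distance = 37.5^2 / (2*0.92) = 764.2663 m
Sighting distance = 37.5 * 9 = 337.5 m
S = 764.2663 + 337.5 = 1101.8 m

1101.8


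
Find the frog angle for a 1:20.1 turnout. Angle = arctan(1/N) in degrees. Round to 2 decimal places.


1/N = 1/20.1 = 0.049751
angle = arctan(0.049751) = 0.04971 rad
angle = 0.04971 * 180/pi = 2.85 degrees

2.85


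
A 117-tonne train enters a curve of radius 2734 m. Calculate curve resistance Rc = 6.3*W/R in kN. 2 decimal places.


Rc = 6.3 * W / R
Rc = 6.3 * 117 / 2734
Rc = 737.1 / 2734
Rc = 0.27 kN

0.27


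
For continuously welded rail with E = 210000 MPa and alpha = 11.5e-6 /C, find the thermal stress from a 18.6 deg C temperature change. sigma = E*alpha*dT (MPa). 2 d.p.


sigma = E * alpha * dT
sigma = 210000 * 11.5e-6 * 18.6
sigma = 2.415 * 18.6
sigma = 44.92 MPa

44.92


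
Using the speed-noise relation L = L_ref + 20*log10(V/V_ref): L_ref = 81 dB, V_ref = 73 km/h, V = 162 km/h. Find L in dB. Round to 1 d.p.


V/V_ref = 162 / 73 = 2.219178
log10(2.219178) = 0.346192
20 * 0.346192 = 6.9238
L = 81 + 6.9238 = 87.9 dB

87.9


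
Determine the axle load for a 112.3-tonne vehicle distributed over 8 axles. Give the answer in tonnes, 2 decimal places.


Load per axle = total weight / number of axles
Load = 112.3 / 8
Load = 14.04 tonnes

14.04


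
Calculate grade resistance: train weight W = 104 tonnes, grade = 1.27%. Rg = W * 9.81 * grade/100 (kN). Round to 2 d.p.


Rg = W * 9.81 * grade / 100
Rg = 104 * 9.81 * 1.27 / 100
Rg = 1020.24 * 0.0127
Rg = 12.96 kN

12.96


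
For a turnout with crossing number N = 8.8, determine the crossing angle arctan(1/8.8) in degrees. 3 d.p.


1/N = 1/8.8 = 0.113636
angle = arctan(0.113636) = 0.113151 rad
angle = 0.113151 * 180/pi = 6.483 degrees

6.483


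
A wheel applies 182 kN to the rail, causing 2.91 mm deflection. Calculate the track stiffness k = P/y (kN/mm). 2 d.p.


Track stiffness k = P / y
k = 182 / 2.91
k = 62.54 kN/mm

62.54


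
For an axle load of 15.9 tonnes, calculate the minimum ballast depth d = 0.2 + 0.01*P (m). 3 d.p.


d = 0.2 + 0.01 * 15.9
d = 0.2 + 0.159
d = 0.359 m

0.359


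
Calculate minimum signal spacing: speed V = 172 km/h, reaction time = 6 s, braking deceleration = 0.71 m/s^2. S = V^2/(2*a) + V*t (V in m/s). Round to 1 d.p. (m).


V = 172 / 3.6 = 47.7778 m/s
Braking distance = 47.7778^2 / (2*0.71) = 1607.5465 m
Sighting distance = 47.7778 * 6 = 286.6667 m
S = 1607.5465 + 286.6667 = 1894.2 m

1894.2


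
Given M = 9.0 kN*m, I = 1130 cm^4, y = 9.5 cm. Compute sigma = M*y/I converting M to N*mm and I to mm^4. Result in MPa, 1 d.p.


Convert units:
M = 9.0 kN*m = 9000000 N*mm
y = 9.5 cm = 95 mm
I = 1130 cm^4 = 11300000 mm^4
sigma = 9000000 * 95 / 11300000
sigma = 75.7 MPa

75.7


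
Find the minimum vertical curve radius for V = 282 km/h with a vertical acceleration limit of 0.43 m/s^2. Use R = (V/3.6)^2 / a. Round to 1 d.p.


Convert speed: V = 282 / 3.6 = 78.3333 m/s
V^2 = 6136.1111 m^2/s^2
R_v = 6136.1111 / 0.43
R_v = 14270.0 m

14270.0


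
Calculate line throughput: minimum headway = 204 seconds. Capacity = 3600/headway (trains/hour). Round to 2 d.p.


Capacity = 3600 / headway
Capacity = 3600 / 204
Capacity = 17.65 trains/hour

17.65


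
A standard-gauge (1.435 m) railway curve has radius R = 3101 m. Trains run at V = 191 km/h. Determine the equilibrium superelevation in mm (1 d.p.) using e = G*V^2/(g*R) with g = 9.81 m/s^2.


Convert speed: V = 191 / 3.6 = 53.0556 m/s
Apply formula: e = 1.435 * 53.0556^2 / (9.81 * 3101)
e = 1.435 * 2814.892 / 30420.81
e = 0.132783 m = 132.8 mm

132.8


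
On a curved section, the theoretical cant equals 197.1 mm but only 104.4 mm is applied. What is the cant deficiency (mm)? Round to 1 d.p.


Cant deficiency = equilibrium cant - actual cant
CD = 197.1 - 104.4
CD = 92.7 mm

92.7


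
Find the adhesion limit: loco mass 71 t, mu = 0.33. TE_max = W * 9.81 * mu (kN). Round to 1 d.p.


TE_max = W * g * mu
TE_max = 71 * 9.81 * 0.33
TE_max = 696.51 * 0.33
TE_max = 229.8 kN

229.8


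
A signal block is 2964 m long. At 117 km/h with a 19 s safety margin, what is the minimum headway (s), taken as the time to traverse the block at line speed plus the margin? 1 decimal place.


V = 117 / 3.6 = 32.5 m/s
Block traversal time = 2964 / 32.5 = 91.2 s
Headway = 91.2 + 19
Headway = 110.2 s

110.2


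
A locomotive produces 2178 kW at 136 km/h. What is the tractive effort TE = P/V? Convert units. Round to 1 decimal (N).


Convert: P = 2178 kW = 2178000 W
V = 136 / 3.6 = 37.7778 m/s
TE = 2178000 / 37.7778
TE = 57652.9 N

57652.9


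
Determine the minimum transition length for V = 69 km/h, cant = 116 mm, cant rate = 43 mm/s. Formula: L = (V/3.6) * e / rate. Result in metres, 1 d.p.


Convert speed: V = 69 / 3.6 = 19.1667 m/s
L = 19.1667 * 116 / 43
L = 2223.3333 / 43
L = 51.7 m

51.7


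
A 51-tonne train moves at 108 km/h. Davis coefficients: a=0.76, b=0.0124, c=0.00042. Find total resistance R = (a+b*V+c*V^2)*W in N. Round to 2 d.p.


b*V = 0.0124 * 108 = 1.3392
c*V^2 = 0.00042 * 11664 = 4.89888
R_per_t = 0.76 + 1.3392 + 4.89888 = 6.99808 N/t
R_total = 6.99808 * 51 = 356.90 N

356.90


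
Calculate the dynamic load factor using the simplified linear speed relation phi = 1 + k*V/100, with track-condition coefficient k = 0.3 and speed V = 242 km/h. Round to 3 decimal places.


phi = 1 + k * V / 100
phi = 1 + 0.3 * 242 / 100
phi = 1 + 0.726
phi = 1.726

1.726


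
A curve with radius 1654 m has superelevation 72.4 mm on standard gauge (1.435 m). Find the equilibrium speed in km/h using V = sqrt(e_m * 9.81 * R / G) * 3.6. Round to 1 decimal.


Convert cant: e = 72.4 mm = 0.0724 m
V_ms = sqrt(0.0724 * 9.81 * 1654 / 1.435)
V_ms = sqrt(818.636638) = 28.6118 m/s
V = 28.6118 * 3.6 = 103.0 km/h

103.0


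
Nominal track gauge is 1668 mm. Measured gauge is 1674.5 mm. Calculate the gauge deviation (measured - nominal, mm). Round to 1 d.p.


Deviation = measured - nominal
Deviation = 1674.5 - 1668
Deviation = 6.5 mm

6.5


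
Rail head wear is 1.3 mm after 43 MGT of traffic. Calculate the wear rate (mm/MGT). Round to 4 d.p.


Wear rate = total wear / cumulative tonnage
Rate = 1.3 / 43
Rate = 0.0302 mm/MGT

0.0302


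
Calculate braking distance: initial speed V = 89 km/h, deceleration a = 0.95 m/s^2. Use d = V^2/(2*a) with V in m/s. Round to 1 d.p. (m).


Convert speed: V = 89 / 3.6 = 24.7222 m/s
V^2 = 611.1883
d = 611.1883 / (2 * 0.95)
d = 611.1883 / 1.9
d = 321.7 m

321.7


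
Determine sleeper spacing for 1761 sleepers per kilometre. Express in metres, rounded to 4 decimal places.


Spacing = 1000 m / number of sleepers
Spacing = 1000 / 1761
Spacing = 0.5679 m

0.5679


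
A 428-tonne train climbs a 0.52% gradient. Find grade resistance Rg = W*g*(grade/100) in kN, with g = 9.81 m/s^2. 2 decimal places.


Rg = W * 9.81 * grade / 100
Rg = 428 * 9.81 * 0.52 / 100
Rg = 4198.68 * 0.0052
Rg = 21.83 kN

21.83


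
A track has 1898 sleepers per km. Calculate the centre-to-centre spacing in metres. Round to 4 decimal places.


Spacing = 1000 m / number of sleepers
Spacing = 1000 / 1898
Spacing = 0.5269 m

0.5269


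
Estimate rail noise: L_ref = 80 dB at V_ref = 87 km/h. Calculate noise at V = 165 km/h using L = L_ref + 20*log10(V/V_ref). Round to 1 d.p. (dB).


V/V_ref = 165 / 87 = 1.896552
log10(1.896552) = 0.277965
20 * 0.277965 = 5.5593
L = 80 + 5.5593 = 85.6 dB

85.6


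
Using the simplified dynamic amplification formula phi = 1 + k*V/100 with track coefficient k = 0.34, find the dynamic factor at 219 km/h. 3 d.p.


phi = 1 + k * V / 100
phi = 1 + 0.34 * 219 / 100
phi = 1 + 0.7446
phi = 1.745

1.745


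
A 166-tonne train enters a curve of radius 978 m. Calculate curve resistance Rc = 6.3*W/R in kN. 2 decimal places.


Rc = 6.3 * W / R
Rc = 6.3 * 166 / 978
Rc = 1045.8 / 978
Rc = 1.07 kN

1.07


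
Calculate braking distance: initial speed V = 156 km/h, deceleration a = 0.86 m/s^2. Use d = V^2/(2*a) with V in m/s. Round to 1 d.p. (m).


Convert speed: V = 156 / 3.6 = 43.3333 m/s
V^2 = 1877.7778
d = 1877.7778 / (2 * 0.86)
d = 1877.7778 / 1.72
d = 1091.7 m

1091.7


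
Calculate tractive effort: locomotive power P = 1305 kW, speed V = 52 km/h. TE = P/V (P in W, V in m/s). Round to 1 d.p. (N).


Convert: P = 1305 kW = 1305000 W
V = 52 / 3.6 = 14.4444 m/s
TE = 1305000 / 14.4444
TE = 90346.2 N

90346.2


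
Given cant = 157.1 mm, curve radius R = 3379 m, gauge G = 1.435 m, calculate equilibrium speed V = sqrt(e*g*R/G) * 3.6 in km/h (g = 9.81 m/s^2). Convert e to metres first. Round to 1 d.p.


Convert cant: e = 157.1 mm = 0.1571 m
V_ms = sqrt(0.1571 * 9.81 * 3379 / 1.435)
V_ms = sqrt(3628.954167) = 60.2408 m/s
V = 60.2408 * 3.6 = 216.9 km/h

216.9


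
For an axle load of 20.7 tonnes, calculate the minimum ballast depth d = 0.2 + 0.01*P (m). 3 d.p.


d = 0.2 + 0.01 * 20.7
d = 0.2 + 0.207
d = 0.407 m

0.407


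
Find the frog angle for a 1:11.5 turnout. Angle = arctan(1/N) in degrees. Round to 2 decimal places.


1/N = 1/11.5 = 0.086957
angle = arctan(0.086957) = 0.086738 rad
angle = 0.086738 * 180/pi = 4.97 degrees

4.97


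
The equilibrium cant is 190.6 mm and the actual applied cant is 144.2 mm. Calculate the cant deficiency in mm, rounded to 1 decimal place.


Cant deficiency = equilibrium cant - actual cant
CD = 190.6 - 144.2
CD = 46.4 mm

46.4


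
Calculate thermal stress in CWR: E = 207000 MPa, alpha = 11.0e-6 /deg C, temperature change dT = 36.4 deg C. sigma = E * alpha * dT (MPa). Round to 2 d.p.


sigma = E * alpha * dT
sigma = 207000 * 11.0e-6 * 36.4
sigma = 2.277 * 36.4
sigma = 82.88 MPa

82.88


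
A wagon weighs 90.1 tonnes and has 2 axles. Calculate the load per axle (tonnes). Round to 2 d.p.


Load per axle = total weight / number of axles
Load = 90.1 / 2
Load = 45.05 tonnes

45.05


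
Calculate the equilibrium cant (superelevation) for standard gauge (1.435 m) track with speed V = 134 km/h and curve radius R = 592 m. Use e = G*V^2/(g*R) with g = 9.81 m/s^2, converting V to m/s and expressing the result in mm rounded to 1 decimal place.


Convert speed: V = 134 / 3.6 = 37.2222 m/s
Apply formula: e = 1.435 * 37.2222^2 / (9.81 * 592)
e = 1.435 * 1385.4938 / 5807.52
e = 0.342346 m = 342.3 mm

342.3


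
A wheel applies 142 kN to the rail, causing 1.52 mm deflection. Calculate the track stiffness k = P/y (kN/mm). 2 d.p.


Track stiffness k = P / y
k = 142 / 1.52
k = 93.42 kN/mm

93.42


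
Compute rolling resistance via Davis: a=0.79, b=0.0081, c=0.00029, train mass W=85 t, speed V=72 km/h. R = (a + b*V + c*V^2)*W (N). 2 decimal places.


b*V = 0.0081 * 72 = 0.5832
c*V^2 = 0.00029 * 5184 = 1.50336
R_per_t = 0.79 + 0.5832 + 1.50336 = 2.87656 N/t
R_total = 2.87656 * 85 = 244.51 N

244.51


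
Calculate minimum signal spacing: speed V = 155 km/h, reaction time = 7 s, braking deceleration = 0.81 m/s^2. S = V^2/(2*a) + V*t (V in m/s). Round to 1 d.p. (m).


V = 155 / 3.6 = 43.0556 m/s
Braking distance = 43.0556^2 / (2*0.81) = 1144.3092 m
Sighting distance = 43.0556 * 7 = 301.3889 m
S = 1144.3092 + 301.3889 = 1445.7 m

1445.7


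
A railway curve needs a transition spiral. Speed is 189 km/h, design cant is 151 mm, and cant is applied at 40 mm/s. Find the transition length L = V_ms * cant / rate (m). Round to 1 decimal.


Convert speed: V = 189 / 3.6 = 52.5 m/s
L = 52.5 * 151 / 40
L = 7927.5 / 40
L = 198.2 m

198.2


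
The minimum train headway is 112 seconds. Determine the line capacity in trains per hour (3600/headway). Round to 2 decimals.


Capacity = 3600 / headway
Capacity = 3600 / 112
Capacity = 32.14 trains/hour

32.14


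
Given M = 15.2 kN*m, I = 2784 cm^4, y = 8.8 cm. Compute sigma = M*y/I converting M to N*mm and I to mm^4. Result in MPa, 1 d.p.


Convert units:
M = 15.2 kN*m = 15200000 N*mm
y = 8.8 cm = 88 mm
I = 2784 cm^4 = 27840000 mm^4
sigma = 15200000 * 88 / 27840000
sigma = 48.0 MPa

48.0


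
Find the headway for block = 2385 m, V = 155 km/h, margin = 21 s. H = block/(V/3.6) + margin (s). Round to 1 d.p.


V = 155 / 3.6 = 43.0556 m/s
Block traversal time = 2385 / 43.0556 = 55.3935 s
Headway = 55.3935 + 21
Headway = 76.4 s

76.4


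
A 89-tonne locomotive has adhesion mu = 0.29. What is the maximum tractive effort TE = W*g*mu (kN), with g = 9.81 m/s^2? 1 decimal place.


TE_max = W * g * mu
TE_max = 89 * 9.81 * 0.29
TE_max = 873.09 * 0.29
TE_max = 253.2 kN

253.2


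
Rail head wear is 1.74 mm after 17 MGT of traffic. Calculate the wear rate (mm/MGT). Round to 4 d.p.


Wear rate = total wear / cumulative tonnage
Rate = 1.74 / 17
Rate = 0.1024 mm/MGT

0.1024


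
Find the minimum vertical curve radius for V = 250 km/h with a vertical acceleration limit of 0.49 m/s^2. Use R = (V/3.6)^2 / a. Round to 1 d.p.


Convert speed: V = 250 / 3.6 = 69.4444 m/s
V^2 = 4822.5309 m^2/s^2
R_v = 4822.5309 / 0.49
R_v = 9841.9 m

9841.9


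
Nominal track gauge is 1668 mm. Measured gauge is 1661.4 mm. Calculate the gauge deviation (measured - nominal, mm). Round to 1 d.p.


Deviation = measured - nominal
Deviation = 1661.4 - 1668
Deviation = -6.6 mm

-6.6


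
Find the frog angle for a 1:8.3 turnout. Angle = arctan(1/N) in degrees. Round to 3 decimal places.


1/N = 1/8.3 = 0.120482
angle = arctan(0.120482) = 0.119904 rad
angle = 0.119904 * 180/pi = 6.870 degrees

6.870


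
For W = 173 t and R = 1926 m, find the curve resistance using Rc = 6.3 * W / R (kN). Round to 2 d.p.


Rc = 6.3 * W / R
Rc = 6.3 * 173 / 1926
Rc = 1089.9 / 1926
Rc = 0.57 kN

0.57


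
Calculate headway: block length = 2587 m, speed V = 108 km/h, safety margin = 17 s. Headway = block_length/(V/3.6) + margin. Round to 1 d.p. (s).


V = 108 / 3.6 = 30.0 m/s
Block traversal time = 2587 / 30.0 = 86.2333 s
Headway = 86.2333 + 17
Headway = 103.2 s

103.2


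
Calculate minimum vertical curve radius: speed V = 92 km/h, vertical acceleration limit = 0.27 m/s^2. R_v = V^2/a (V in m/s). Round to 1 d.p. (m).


Convert speed: V = 92 / 3.6 = 25.5556 m/s
V^2 = 653.0864 m^2/s^2
R_v = 653.0864 / 0.27
R_v = 2418.8 m

2418.8


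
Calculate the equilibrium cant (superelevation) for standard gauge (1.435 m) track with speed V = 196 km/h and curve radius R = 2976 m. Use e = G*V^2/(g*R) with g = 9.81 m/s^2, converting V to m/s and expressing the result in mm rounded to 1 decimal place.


Convert speed: V = 196 / 3.6 = 54.4444 m/s
Apply formula: e = 1.435 * 54.4444^2 / (9.81 * 2976)
e = 1.435 * 2964.1975 / 29194.56
e = 0.145699 m = 145.7 mm

145.7


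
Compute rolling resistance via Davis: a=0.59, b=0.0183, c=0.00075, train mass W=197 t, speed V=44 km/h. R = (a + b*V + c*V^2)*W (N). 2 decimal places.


b*V = 0.0183 * 44 = 0.8052
c*V^2 = 0.00075 * 1936 = 1.452
R_per_t = 0.59 + 0.8052 + 1.452 = 2.8472 N/t
R_total = 2.8472 * 197 = 560.90 N

560.90


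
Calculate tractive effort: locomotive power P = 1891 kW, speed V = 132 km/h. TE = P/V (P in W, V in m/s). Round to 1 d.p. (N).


Convert: P = 1891 kW = 1891000 W
V = 132 / 3.6 = 36.6667 m/s
TE = 1891000 / 36.6667
TE = 51572.7 N

51572.7


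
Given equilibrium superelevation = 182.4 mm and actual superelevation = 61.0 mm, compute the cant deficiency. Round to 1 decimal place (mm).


Cant deficiency = equilibrium cant - actual cant
CD = 182.4 - 61.0
CD = 121.4 mm

121.4


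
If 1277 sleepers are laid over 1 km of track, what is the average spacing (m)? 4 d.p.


Spacing = 1000 m / number of sleepers
Spacing = 1000 / 1277
Spacing = 0.7831 m

0.7831


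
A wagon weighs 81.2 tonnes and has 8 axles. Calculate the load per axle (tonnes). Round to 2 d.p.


Load per axle = total weight / number of axles
Load = 81.2 / 8
Load = 10.15 tonnes

10.15


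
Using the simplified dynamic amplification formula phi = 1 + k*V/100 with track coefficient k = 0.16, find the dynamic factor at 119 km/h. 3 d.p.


phi = 1 + k * V / 100
phi = 1 + 0.16 * 119 / 100
phi = 1 + 0.1904
phi = 1.190

1.190


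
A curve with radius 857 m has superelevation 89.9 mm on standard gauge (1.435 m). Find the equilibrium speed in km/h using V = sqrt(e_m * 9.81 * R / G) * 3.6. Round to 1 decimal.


Convert cant: e = 89.9 mm = 0.0899 m
V_ms = sqrt(0.0899 * 9.81 * 857 / 1.435)
V_ms = sqrt(526.693089) = 22.9498 m/s
V = 22.9498 * 3.6 = 82.6 km/h

82.6


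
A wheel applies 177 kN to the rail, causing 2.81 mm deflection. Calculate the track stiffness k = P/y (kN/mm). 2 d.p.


Track stiffness k = P / y
k = 177 / 2.81
k = 62.99 kN/mm

62.99


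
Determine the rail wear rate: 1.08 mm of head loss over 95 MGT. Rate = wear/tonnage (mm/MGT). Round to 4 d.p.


Wear rate = total wear / cumulative tonnage
Rate = 1.08 / 95
Rate = 0.0114 mm/MGT

0.0114


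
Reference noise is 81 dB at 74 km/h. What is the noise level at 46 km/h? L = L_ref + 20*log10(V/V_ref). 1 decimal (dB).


V/V_ref = 46 / 74 = 0.621622
log10(0.621622) = -0.206474
20 * -0.206474 = -4.1295
L = 81 + -4.1295 = 76.9 dB

76.9


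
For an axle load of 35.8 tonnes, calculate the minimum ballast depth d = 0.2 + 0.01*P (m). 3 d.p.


d = 0.2 + 0.01 * 35.8
d = 0.2 + 0.358
d = 0.558 m

0.558


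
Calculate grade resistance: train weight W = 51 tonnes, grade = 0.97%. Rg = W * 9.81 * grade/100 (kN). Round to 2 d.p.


Rg = W * 9.81 * grade / 100
Rg = 51 * 9.81 * 0.97 / 100
Rg = 500.31 * 0.0097
Rg = 4.85 kN

4.85


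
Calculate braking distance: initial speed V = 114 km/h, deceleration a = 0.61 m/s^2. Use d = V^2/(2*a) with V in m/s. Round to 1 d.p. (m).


Convert speed: V = 114 / 3.6 = 31.6667 m/s
V^2 = 1002.7778
d = 1002.7778 / (2 * 0.61)
d = 1002.7778 / 1.22
d = 821.9 m

821.9


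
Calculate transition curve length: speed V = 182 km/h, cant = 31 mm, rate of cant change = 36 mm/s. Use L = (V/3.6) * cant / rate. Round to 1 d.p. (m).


Convert speed: V = 182 / 3.6 = 50.5556 m/s
L = 50.5556 * 31 / 36
L = 1567.2222 / 36
L = 43.5 m

43.5


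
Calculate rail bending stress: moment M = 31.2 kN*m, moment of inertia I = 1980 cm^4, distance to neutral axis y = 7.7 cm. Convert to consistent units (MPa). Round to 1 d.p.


Convert units:
M = 31.2 kN*m = 31200000 N*mm
y = 7.7 cm = 77 mm
I = 1980 cm^4 = 19800000 mm^4
sigma = 31200000 * 77 / 19800000
sigma = 121.3 MPa

121.3


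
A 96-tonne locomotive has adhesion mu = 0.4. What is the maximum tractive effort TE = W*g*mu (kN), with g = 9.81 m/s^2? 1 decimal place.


TE_max = W * g * mu
TE_max = 96 * 9.81 * 0.4
TE_max = 941.76 * 0.4
TE_max = 376.7 kN

376.7


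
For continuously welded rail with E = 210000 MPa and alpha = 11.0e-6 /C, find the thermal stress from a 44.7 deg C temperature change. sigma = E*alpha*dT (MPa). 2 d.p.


sigma = E * alpha * dT
sigma = 210000 * 11.0e-6 * 44.7
sigma = 2.31 * 44.7
sigma = 103.26 MPa

103.26


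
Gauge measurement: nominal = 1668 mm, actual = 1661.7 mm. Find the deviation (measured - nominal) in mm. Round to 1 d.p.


Deviation = measured - nominal
Deviation = 1661.7 - 1668
Deviation = -6.3 mm

-6.3


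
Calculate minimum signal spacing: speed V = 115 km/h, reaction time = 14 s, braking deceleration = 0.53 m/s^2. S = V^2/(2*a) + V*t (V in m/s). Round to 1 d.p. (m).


V = 115 / 3.6 = 31.9444 m/s
Braking distance = 31.9444^2 / (2*0.53) = 962.6863 m
Sighting distance = 31.9444 * 14 = 447.2222 m
S = 962.6863 + 447.2222 = 1409.9 m

1409.9


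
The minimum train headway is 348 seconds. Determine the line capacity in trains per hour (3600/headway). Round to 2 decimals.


Capacity = 3600 / headway
Capacity = 3600 / 348
Capacity = 10.34 trains/hour

10.34


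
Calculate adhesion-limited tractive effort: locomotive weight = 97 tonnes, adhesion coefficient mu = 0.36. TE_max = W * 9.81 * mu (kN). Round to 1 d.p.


TE_max = W * g * mu
TE_max = 97 * 9.81 * 0.36
TE_max = 951.57 * 0.36
TE_max = 342.6 kN

342.6


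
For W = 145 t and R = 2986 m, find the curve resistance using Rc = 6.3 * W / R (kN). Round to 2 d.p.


Rc = 6.3 * W / R
Rc = 6.3 * 145 / 2986
Rc = 913.5 / 2986
Rc = 0.31 kN

0.31


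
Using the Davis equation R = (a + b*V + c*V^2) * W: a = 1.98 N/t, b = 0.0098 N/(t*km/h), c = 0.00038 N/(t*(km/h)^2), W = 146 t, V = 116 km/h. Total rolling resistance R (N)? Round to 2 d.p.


b*V = 0.0098 * 116 = 1.1368
c*V^2 = 0.00038 * 13456 = 5.11328
R_per_t = 1.98 + 1.1368 + 5.11328 = 8.23008 N/t
R_total = 8.23008 * 146 = 1201.59 N

1201.59


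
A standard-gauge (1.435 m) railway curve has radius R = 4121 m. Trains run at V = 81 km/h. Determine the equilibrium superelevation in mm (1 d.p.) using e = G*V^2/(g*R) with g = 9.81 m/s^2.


Convert speed: V = 81 / 3.6 = 22.5 m/s
Apply formula: e = 1.435 * 22.5^2 / (9.81 * 4121)
e = 1.435 * 506.25 / 40427.01
e = 0.01797 m = 18.0 mm

18.0


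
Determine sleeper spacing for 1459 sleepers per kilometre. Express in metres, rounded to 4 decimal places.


Spacing = 1000 m / number of sleepers
Spacing = 1000 / 1459
Spacing = 0.6854 m

0.6854


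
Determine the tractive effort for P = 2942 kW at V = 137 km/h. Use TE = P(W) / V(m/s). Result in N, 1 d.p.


Convert: P = 2942 kW = 2942000 W
V = 137 / 3.6 = 38.0556 m/s
TE = 2942000 / 38.0556
TE = 77308.0 N

77308.0


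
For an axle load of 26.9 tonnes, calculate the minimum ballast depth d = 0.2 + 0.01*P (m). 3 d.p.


d = 0.2 + 0.01 * 26.9
d = 0.2 + 0.269
d = 0.469 m

0.469


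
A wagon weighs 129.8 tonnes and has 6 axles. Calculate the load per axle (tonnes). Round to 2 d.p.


Load per axle = total weight / number of axles
Load = 129.8 / 6
Load = 21.63 tonnes

21.63


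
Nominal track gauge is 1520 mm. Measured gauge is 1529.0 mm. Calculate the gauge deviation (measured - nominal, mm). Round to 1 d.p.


Deviation = measured - nominal
Deviation = 1529.0 - 1520
Deviation = 9.0 mm

9.0


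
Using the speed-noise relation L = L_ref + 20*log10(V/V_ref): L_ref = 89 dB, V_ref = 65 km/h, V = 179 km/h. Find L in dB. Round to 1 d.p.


V/V_ref = 179 / 65 = 2.753846
log10(2.753846) = 0.43994
20 * 0.43994 = 8.7988
L = 89 + 8.7988 = 97.8 dB

97.8


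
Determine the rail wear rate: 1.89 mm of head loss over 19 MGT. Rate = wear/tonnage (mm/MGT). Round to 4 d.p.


Wear rate = total wear / cumulative tonnage
Rate = 1.89 / 19
Rate = 0.0995 mm/MGT

0.0995


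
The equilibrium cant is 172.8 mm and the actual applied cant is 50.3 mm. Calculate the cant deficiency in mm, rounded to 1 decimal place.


Cant deficiency = equilibrium cant - actual cant
CD = 172.8 - 50.3
CD = 122.5 mm

122.5


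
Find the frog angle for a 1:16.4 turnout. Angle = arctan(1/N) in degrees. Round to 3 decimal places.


1/N = 1/16.4 = 0.060976
angle = arctan(0.060976) = 0.0609 rad
angle = 0.0609 * 180/pi = 3.489 degrees

3.489


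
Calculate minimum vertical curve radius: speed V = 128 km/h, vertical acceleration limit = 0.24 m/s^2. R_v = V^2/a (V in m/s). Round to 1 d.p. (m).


Convert speed: V = 128 / 3.6 = 35.5556 m/s
V^2 = 1264.1975 m^2/s^2
R_v = 1264.1975 / 0.24
R_v = 5267.5 m

5267.5


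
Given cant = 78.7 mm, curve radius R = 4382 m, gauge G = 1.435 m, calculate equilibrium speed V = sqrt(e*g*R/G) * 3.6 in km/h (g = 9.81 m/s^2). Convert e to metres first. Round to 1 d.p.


Convert cant: e = 78.7 mm = 0.0787 m
V_ms = sqrt(0.0787 * 9.81 * 4382 / 1.435)
V_ms = sqrt(2357.567912) = 48.5548 m/s
V = 48.5548 * 3.6 = 174.8 km/h

174.8


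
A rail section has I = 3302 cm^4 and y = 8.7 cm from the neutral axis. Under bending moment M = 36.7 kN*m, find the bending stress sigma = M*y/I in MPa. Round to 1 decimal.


Convert units:
M = 36.7 kN*m = 36700000 N*mm
y = 8.7 cm = 87 mm
I = 3302 cm^4 = 33020000 mm^4
sigma = 36700000 * 87 / 33020000
sigma = 96.7 MPa

96.7
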